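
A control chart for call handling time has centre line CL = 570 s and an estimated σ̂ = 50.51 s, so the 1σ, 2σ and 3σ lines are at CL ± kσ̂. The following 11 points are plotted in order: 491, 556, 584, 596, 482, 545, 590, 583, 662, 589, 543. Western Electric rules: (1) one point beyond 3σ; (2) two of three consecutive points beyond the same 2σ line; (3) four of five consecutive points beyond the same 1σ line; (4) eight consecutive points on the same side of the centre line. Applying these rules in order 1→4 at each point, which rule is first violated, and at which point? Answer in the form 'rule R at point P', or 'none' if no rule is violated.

none

Zone of each point (C = within 1σ̂, B = 1σ̂–2σ̂, A = 2σ̂–3σ̂, * = beyond 3σ̂; sign = side of CL): 1:-B, 2:-C, 3:+C, 4:+C, 5:-B, 6:-C, 7:+C, 8:+C, 9:+B, 10:+C, 11:-C
No rule fires across all 11 points.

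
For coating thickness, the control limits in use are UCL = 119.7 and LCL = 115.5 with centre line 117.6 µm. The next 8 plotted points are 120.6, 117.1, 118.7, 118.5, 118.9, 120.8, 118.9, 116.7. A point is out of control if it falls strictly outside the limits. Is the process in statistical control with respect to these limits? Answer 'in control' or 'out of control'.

out of control

Compare each point to [115.5, 119.7]: sample 1 = 120.6 > UCL; sample 6 = 120.8 > UCL.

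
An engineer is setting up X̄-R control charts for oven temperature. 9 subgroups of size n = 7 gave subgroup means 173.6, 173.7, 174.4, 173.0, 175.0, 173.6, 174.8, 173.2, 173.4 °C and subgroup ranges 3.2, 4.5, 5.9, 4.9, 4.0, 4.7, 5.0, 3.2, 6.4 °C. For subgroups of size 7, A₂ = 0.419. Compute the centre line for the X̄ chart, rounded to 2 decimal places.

173.86

X̄̄ = (173.6 + 173.7 + 174.4 + 173.0 + 175.0 + 173.6 + 174.8 + 173.2 + 173.4) / 9 = 1564.7000 / 9 = 173.8556
CL = X̄̄ = 173.8556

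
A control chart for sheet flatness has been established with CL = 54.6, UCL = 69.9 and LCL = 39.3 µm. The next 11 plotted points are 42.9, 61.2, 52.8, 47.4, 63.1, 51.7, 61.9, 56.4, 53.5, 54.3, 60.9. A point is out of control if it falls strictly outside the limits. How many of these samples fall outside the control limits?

All 11 points lie within [39.3, 69.9].

0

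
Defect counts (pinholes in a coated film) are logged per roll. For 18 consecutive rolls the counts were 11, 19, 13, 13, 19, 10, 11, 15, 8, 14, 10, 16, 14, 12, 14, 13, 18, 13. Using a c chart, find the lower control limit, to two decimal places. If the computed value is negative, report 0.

c̄ = (11 + 19 + 13 + 13 + 19 + 10 + 11 + 15 + 8 + 14 + 10 + 16 + 14 + 12 + 14 + 13 + 18 + 13) / 18 = 243 / 18 = 13.5000
LCL = c̄ − 3√c̄ = 13.5000 − 3 × 3.6742 = 2.4773

2.48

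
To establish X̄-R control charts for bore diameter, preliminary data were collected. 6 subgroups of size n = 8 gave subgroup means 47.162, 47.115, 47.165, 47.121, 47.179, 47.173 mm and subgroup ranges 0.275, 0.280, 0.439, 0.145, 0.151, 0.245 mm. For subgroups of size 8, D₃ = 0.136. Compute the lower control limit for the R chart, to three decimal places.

0.035

R̄ = (0.275 + 0.280 + 0.439 + 0.145 + 0.151 + 0.245) / 6 = 1.5350 / 6 = 0.2558
LCL_R = D₃·R̄ = 0.136 × 0.2558 = 0.0348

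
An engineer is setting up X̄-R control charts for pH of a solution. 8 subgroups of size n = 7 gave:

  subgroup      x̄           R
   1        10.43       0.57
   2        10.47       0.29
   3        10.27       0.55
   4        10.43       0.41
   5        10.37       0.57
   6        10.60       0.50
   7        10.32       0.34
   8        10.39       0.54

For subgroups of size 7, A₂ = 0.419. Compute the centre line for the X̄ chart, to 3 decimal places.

X̄̄ = (10.43 + 10.47 + 10.27 + 10.43 + 10.37 + 10.60 + 10.32 + 10.39) / 8 = 83.2800 / 8 = 10.4100
CL = X̄̄ = 10.4100

10.410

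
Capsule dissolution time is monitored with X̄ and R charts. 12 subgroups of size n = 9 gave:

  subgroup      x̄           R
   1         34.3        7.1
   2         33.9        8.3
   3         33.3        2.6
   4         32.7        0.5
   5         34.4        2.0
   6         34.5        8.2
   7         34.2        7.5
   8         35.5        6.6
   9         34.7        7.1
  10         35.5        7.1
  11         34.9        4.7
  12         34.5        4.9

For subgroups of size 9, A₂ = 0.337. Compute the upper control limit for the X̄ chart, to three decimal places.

36.237

X̄̄ = (34.3 + 33.9 + 33.3 + 32.7 + 34.4 + 34.5 + 34.2 + 35.5 + 34.7 + 35.5 + 34.9 + 34.5) / 12 = 412.4000 / 12 = 34.3667
R̄ = (7.1 + 8.3 + 2.6 + 0.5 + 2.0 + 8.2 + 7.5 + 6.6 + 7.1 + 7.1 + 4.7 + 4.9) / 12 = 66.6000 / 12 = 5.5500
UCL = X̄̄ + A₂·R̄ = 34.3667 + 0.337 × 5.5500 = 36.2370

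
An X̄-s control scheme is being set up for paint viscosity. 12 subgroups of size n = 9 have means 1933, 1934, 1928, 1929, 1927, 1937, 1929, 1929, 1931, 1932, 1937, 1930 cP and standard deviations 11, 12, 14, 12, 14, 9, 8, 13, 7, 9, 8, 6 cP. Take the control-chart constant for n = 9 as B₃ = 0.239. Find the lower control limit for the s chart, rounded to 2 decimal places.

2.45

s̄ = (11 + 12 + 14 + 12 + 14 + 9 + 8 + 13 + 7 + 9 + 8 + 6) / 12 = 10.2500
LCL_s = B₃·s̄ = 0.239 × 10.2500 = 2.4497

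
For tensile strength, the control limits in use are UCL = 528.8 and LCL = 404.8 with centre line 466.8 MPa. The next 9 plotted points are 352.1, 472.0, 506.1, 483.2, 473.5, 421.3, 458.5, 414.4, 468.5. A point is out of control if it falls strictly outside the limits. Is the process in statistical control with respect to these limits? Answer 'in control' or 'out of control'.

Compare each point to [404.8, 528.8]: sample 1 = 352.1 < LCL.

out of control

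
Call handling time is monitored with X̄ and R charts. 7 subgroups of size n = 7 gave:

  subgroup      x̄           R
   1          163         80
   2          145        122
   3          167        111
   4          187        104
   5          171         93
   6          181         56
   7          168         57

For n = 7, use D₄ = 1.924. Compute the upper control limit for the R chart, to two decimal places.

R̄ = (80 + 122 + 111 + 104 + 93 + 56 + 57) / 7 = 623.0000 / 7 = 89.0000
UCL_R = D₄·R̄ = 1.924 × 89.0000 = 171.2360

171.24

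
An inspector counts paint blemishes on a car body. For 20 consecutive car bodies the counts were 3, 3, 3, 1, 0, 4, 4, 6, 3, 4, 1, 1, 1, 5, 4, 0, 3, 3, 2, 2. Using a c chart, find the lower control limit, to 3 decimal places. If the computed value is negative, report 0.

0.000

c̄ = (3 + 3 + 3 + 1 + 0 + 4 + 4 + 6 + 3 + 4 + 1 + 1 + 1 + 5 + 4 + 0 + 3 + 3 + 2 + 2) / 20 = 53 / 20 = 2.6500
LCL = c̄ − 3√c̄ = 2.6500 − 3 × 1.6279 = -2.2336 → 0 (cannot be negative)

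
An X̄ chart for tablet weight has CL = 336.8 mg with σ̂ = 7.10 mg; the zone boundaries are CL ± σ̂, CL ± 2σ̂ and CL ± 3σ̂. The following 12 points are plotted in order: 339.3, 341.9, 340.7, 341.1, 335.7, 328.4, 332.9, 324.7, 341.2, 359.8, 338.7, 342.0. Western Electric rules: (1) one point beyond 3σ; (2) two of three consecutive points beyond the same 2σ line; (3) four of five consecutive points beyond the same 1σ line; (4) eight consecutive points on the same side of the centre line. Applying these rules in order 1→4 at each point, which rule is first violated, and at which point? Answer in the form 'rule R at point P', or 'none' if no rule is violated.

Zone of each point (C = within 1σ̂, B = 1σ̂–2σ̂, A = 2σ̂–3σ̂, * = beyond 3σ̂; sign = side of CL): 1:+C, 2:+C, 3:+C, 4:+C, 5:-C, 6:-B, 7:-C, 8:-B, 9:+C, 10:+*, 11:+C, 12:+C
Rule 1 (one point beyond the 3σ limits) is satisfied at point 10.

rule 1 at point 10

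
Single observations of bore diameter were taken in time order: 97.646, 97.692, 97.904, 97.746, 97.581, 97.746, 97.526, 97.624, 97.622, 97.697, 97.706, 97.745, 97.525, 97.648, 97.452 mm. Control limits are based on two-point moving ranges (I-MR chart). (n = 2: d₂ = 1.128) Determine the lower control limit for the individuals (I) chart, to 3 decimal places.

X̄ = (97.646 + 97.692 + 97.904 + 97.746 + 97.581 + 97.746 + 97.526 + 97.624 + 97.622 + 97.697 + 97.706 + 97.745 + 97.525 + 97.648 + 97.452) / 15 = 97.6573
Moving ranges: 0.046, 0.212, 0.158, 0.165, 0.165, 0.220, 0.098, 0.002, 0.075, 0.009, 0.039, 0.220, 0.123, 0.196; M̄R̄ = 1.7280 / 14 = 0.1234
LCL = X̄ − 3·M̄R̄/d₂ = 97.6573 − 3 × 0.1234 / 1.128 = 97.3291

97.329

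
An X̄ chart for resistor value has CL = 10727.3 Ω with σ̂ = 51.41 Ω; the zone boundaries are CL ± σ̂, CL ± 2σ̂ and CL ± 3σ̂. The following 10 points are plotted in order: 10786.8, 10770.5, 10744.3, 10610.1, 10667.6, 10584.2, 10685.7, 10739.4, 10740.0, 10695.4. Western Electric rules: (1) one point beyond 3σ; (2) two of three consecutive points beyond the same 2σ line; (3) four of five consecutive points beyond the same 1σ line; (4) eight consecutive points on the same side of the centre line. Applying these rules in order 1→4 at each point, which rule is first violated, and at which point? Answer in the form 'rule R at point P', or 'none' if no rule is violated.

rule 2 at point 6

Zone of each point (C = within 1σ̂, B = 1σ̂–2σ̂, A = 2σ̂–3σ̂, * = beyond 3σ̂; sign = side of CL): 1:+B, 2:+C, 3:+C, 4:-A, 5:-B, 6:-A, 7:-C, 8:+C, 9:+C, 10:-C
Rule 2 (two of three consecutive points beyond the same 2σ limit) is satisfied at point 6.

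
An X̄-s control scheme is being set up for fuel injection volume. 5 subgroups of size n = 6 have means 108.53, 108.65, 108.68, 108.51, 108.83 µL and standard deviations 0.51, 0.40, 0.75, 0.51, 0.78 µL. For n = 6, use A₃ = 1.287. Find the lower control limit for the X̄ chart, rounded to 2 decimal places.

107.88

X̄̄ = (108.53 + 108.65 + 108.68 + 108.51 + 108.83) / 5 = 108.6400
s̄ = (0.51 + 0.40 + 0.75 + 0.51 + 0.78) / 5 = 0.5900
LCL = X̄̄ − A₃·s̄ = 108.6400 − 1.287 × 0.5900 = 107.8807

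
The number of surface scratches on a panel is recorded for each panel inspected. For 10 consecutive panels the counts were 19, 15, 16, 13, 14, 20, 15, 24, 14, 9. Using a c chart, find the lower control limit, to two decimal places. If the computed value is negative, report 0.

3.94

c̄ = (19 + 15 + 16 + 13 + 14 + 20 + 15 + 24 + 14 + 9) / 10 = 159 / 10 = 15.9000
LCL = c̄ − 3√c̄ = 15.9000 − 3 × 3.9875 = 3.9376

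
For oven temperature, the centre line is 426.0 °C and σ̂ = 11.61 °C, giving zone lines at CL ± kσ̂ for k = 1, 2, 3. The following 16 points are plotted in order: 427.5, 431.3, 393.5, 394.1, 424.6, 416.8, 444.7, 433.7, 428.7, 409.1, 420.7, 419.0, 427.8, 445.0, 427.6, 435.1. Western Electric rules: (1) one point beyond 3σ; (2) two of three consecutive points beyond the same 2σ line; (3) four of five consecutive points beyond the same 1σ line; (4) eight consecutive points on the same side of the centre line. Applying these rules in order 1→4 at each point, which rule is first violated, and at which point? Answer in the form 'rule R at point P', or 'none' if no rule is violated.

rule 2 at point 4

Zone of each point (C = within 1σ̂, B = 1σ̂–2σ̂, A = 2σ̂–3σ̂, * = beyond 3σ̂; sign = side of CL): 1:+C, 2:+C, 3:-A, 4:-A, 5:-C, 6:-C, 7:+B, 8:+C, 9:+C, 10:-B, 11:-C, 12:-C, 13:+C, 14:+B, 15:+C, 16:+C
Rule 2 (two of three consecutive points beyond the same 2σ limit) is satisfied at point 4.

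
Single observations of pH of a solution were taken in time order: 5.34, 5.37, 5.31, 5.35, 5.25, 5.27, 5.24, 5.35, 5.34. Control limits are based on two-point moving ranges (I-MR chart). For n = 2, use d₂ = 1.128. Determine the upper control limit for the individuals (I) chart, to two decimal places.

5.45

X̄ = (5.34 + 5.37 + 5.31 + 5.35 + 5.25 + 5.27 + 5.24 + 5.35 + 5.34) / 9 = 5.3133
Moving ranges: 0.03, 0.06, 0.04, 0.10, 0.02, 0.03, 0.11, 0.01; M̄R̄ = 0.4000 / 8 = 0.0500
UCL = X̄ + 3·M̄R̄/d₂ = 5.3133 + 3 × 0.0500 / 1.128 = 5.4463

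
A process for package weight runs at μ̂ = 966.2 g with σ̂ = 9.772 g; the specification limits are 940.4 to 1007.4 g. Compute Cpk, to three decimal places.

0.880

Cpu = (USL − μ̂) / (3σ̂) = (1007.4 − 966.2) / (3 × 9.772) = 1.4054; Cpl = (μ̂ − LSL) / (3σ̂) = (966.2 − 940.4) / (3 × 9.772) = 0.8801; Cpk = min(Cpu, Cpl) = 0.8801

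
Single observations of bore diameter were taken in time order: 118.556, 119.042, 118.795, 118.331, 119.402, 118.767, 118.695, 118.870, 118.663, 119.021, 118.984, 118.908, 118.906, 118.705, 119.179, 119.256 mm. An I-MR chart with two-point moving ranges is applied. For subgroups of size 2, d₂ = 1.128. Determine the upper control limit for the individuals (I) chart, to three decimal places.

X̄ = (118.556 + 119.042 + 118.795 + 118.331 + 119.402 + 118.767 + 118.695 + 118.870 + 118.663 + 119.021 + 118.984 + 118.908 + 118.906 + 118.705 + 119.179 + 119.256) / 16 = 118.8800
Moving ranges: 0.486, 0.247, 0.464, 1.071, 0.635, 0.072, 0.175, 0.207, 0.358, 0.037, 0.076, 0.002, 0.201, 0.474, 0.077; M̄R̄ = 4.5820 / 15 = 0.3055
UCL = X̄ + 3·M̄R̄/d₂ = 118.8800 + 3 × 0.3055 / 1.128 = 119.6924

119.692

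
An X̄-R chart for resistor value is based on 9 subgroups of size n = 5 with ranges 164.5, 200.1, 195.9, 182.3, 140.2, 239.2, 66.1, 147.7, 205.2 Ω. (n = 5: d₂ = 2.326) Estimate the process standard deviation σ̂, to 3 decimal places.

73.622

R̄ = (164.5 + 200.1 + 195.9 + 182.3 + 140.2 + 239.2 + 66.1 + 147.7 + 205.2) / 9 = 171.2444
σ̂ = R̄ / d₂ = 171.2444 / 2.326 = 73.6219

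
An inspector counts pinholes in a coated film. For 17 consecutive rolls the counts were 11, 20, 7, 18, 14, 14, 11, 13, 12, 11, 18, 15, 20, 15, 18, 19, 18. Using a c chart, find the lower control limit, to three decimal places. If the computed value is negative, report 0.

3.345

c̄ = (11 + 20 + 7 + 18 + 14 + 14 + 11 + 13 + 12 + 11 + 18 + 15 + 20 + 15 + 18 + 19 + 18) / 17 = 254 / 17 = 14.9412
LCL = c̄ − 3√c̄ = 14.9412 − 3 × 3.8654 = 3.3450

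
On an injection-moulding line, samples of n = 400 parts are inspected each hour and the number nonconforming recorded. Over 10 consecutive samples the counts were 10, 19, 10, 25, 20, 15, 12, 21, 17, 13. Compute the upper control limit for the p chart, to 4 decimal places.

0.0701

p̄ = Σdᵢ / (k·n) = 162 / (10 × 400) = 0.04050
UCL = p̄ + 3·√(p̄(1−p̄)/n) = 0.04050 + 3 × √(0.04050×0.95950/400) = 0.04050 + 3 × 0.00986 = 0.07007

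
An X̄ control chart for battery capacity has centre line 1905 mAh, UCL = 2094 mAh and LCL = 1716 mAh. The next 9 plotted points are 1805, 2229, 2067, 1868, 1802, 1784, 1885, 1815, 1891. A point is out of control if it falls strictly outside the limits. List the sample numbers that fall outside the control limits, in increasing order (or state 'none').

Compare each point to [1716, 2094]: sample 2 = 2229 > UCL.

2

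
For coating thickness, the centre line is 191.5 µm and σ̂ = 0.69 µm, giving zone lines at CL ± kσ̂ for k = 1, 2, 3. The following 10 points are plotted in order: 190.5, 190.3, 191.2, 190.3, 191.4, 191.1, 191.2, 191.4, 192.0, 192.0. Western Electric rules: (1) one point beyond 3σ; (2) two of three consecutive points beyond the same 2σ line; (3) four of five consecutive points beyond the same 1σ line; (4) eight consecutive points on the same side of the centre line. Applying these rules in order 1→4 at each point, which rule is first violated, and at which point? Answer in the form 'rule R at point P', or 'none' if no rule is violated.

rule 4 at point 8

Zone of each point (C = within 1σ̂, B = 1σ̂–2σ̂, A = 2σ̂–3σ̂, * = beyond 3σ̂; sign = side of CL): 1:-B, 2:-B, 3:-C, 4:-B, 5:-C, 6:-C, 7:-C, 8:-C, 9:+C, 10:+C
Rule 4 (eight consecutive points on the same side of the centre line) is satisfied at point 8.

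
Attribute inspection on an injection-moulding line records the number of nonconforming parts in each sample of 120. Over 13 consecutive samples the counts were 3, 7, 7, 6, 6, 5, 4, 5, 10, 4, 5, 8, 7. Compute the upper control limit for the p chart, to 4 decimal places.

p̄ = Σdᵢ / (k·n) = 77 / (13 × 120) = 0.04936
UCL = p̄ + 3·√(p̄(1−p̄)/n) = 0.04936 + 3 × √(0.04936×0.95064/120) = 0.04936 + 3 × 0.01977 = 0.10868

0.1087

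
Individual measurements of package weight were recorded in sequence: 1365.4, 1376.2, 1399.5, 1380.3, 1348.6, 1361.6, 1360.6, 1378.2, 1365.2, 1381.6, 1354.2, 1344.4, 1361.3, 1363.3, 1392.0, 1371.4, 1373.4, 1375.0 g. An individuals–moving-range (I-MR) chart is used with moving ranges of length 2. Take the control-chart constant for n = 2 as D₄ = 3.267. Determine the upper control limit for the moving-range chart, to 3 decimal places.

Moving ranges: 10.8, 23.3, 19.2, 31.7, 13.0, 1.0, 17.6, 13.0, 16.4, 27.4, 9.8, 16.9, 2.0, 28.7, 20.6, 2.0, 1.6; M̄R̄ = 255.0000 / 17 = 15.0000
UCL_MR = D₄·M̄R̄ = 3.267 × 15.0000 = 49.0050

49.005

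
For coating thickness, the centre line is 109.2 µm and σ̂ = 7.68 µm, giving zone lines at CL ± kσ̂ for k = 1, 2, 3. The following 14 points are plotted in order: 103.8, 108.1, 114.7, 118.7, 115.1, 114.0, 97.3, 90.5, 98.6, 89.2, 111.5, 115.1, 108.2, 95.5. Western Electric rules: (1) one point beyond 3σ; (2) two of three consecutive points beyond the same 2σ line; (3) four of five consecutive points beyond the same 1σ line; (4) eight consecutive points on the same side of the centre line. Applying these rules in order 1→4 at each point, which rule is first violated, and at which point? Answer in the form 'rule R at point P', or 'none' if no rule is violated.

Zone of each point (C = within 1σ̂, B = 1σ̂–2σ̂, A = 2σ̂–3σ̂, * = beyond 3σ̂; sign = side of CL): 1:-C, 2:-C, 3:+C, 4:+B, 5:+C, 6:+C, 7:-B, 8:-A, 9:-B, 10:-A, 11:+C, 12:+C, 13:-C, 14:-B
Rule 2 (two of three consecutive points beyond the same 2σ limit) is satisfied at point 10.

rule 2 at point 10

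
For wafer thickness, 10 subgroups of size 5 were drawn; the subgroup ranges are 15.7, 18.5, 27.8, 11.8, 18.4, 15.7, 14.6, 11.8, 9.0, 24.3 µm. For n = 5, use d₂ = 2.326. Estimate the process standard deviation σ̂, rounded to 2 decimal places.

7.21

R̄ = (15.7 + 18.5 + 27.8 + 11.8 + 18.4 + 15.7 + 14.6 + 11.8 + 9.0 + 24.3) / 10 = 16.7600
σ̂ = R̄ / d₂ = 16.7600 / 2.326 = 7.2055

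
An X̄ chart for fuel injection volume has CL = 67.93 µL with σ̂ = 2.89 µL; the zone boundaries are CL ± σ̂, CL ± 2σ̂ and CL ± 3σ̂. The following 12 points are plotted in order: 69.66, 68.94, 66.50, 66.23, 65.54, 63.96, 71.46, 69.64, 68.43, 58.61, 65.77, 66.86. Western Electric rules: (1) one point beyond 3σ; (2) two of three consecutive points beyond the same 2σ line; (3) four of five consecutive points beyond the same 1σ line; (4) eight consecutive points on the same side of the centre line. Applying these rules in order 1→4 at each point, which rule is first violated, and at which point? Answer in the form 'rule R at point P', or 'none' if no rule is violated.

rule 1 at point 10

Zone of each point (C = within 1σ̂, B = 1σ̂–2σ̂, A = 2σ̂–3σ̂, * = beyond 3σ̂; sign = side of CL): 1:+C, 2:+C, 3:-C, 4:-C, 5:-C, 6:-B, 7:+B, 8:+C, 9:+C, 10:-*, 11:-C, 12:-C
Rule 1 (one point beyond the 3σ limits) is satisfied at point 10.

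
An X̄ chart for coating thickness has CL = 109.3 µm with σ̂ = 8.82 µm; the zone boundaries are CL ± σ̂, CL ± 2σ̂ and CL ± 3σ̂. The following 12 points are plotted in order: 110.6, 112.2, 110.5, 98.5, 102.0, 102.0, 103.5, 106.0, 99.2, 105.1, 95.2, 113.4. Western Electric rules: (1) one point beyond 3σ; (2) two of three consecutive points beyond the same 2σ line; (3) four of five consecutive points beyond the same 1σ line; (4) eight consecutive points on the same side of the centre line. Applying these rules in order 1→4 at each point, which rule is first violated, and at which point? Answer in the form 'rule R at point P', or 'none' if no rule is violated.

Zone of each point (C = within 1σ̂, B = 1σ̂–2σ̂, A = 2σ̂–3σ̂, * = beyond 3σ̂; sign = side of CL): 1:+C, 2:+C, 3:+C, 4:-B, 5:-C, 6:-C, 7:-C, 8:-C, 9:-B, 10:-C, 11:-B, 12:+C
Rule 4 (eight consecutive points on the same side of the centre line) is satisfied at point 11.

rule 4 at point 11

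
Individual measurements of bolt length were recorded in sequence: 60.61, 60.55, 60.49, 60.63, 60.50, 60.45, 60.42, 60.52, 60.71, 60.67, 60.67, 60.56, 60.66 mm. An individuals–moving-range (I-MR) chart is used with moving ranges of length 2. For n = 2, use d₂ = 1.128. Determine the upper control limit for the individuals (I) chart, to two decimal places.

60.80

X̄ = (60.61 + 60.55 + 60.49 + 60.63 + 60.50 + 60.45 + 60.42 + 60.52 + 60.71 + 60.67 + 60.67 + 60.56 + 60.66) / 13 = 60.5723
Moving ranges: 0.06, 0.06, 0.14, 0.13, 0.05, 0.03, 0.10, 0.19, 0.04, 0.00, 0.11, 0.10; M̄R̄ = 1.0100 / 12 = 0.0842
UCL = X̄ + 3·M̄R̄/d₂ = 60.5723 + 3 × 0.0842 / 1.128 = 60.7962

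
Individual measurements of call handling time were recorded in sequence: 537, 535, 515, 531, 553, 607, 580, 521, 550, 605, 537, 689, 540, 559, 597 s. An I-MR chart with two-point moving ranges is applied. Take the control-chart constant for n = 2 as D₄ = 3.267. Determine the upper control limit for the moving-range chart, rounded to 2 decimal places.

Moving ranges: 2, 20, 16, 22, 54, 27, 59, 29, 55, 68, 152, 149, 19, 38; M̄R̄ = 710.0000 / 14 = 50.7143
UCL_MR = D₄·M̄R̄ = 3.267 × 50.7143 = 165.6836

165.68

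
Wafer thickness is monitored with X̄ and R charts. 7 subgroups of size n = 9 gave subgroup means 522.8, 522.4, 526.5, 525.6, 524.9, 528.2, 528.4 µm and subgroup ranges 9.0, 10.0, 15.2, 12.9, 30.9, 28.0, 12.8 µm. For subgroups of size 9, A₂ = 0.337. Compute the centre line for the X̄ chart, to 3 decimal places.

X̄̄ = (522.8 + 522.4 + 526.5 + 525.6 + 524.9 + 528.2 + 528.4) / 7 = 3678.8000 / 7 = 525.5429
CL = X̄̄ = 525.5429

525.543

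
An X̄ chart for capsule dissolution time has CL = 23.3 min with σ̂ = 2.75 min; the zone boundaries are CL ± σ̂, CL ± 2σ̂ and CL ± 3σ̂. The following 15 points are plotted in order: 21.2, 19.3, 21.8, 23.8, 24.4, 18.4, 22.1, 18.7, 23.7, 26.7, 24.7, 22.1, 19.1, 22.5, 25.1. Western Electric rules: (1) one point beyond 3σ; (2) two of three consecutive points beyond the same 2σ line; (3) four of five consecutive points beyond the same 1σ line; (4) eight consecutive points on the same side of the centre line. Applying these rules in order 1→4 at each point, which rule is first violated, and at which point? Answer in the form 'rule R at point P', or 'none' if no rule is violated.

none

Zone of each point (C = within 1σ̂, B = 1σ̂–2σ̂, A = 2σ̂–3σ̂, * = beyond 3σ̂; sign = side of CL): 1:-C, 2:-B, 3:-C, 4:+C, 5:+C, 6:-B, 7:-C, 8:-B, 9:+C, 10:+B, 11:+C, 12:-C, 13:-B, 14:-C, 15:+C
No rule fires across all 15 points.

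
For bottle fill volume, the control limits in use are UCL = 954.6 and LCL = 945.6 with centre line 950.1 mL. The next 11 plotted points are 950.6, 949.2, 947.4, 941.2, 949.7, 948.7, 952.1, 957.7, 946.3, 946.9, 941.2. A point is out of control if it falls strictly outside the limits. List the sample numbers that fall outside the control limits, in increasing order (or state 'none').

4, 8, 11

Compare each point to [945.6, 954.6]: sample 4 = 941.2 < LCL; sample 8 = 957.7 > UCL; sample 11 = 941.2 < LCL.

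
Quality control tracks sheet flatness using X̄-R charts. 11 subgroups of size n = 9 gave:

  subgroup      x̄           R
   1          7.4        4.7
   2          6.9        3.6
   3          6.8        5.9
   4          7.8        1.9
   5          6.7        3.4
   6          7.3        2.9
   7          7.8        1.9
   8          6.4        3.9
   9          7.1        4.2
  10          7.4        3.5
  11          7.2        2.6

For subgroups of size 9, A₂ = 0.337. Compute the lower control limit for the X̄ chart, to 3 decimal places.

X̄̄ = (7.4 + 6.9 + 6.8 + 7.8 + 6.7 + 7.3 + 7.8 + 6.4 + 7.1 + 7.4 + 7.2) / 11 = 78.8000 / 11 = 7.1636
R̄ = (4.7 + 3.6 + 5.9 + 1.9 + 3.4 + 2.9 + 1.9 + 3.9 + 4.2 + 3.5 + 2.6) / 11 = 38.5000 / 11 = 3.5000
LCL = X̄̄ − A₂·R̄ = 7.1636 − 0.337 × 3.5000 = 5.9841

5.984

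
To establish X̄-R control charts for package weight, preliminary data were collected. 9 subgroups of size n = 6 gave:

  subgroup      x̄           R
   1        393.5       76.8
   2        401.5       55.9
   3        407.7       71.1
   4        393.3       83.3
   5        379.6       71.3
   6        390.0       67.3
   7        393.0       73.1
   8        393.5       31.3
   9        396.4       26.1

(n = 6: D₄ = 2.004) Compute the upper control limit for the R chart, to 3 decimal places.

R̄ = (76.8 + 55.9 + 71.1 + 83.3 + 71.3 + 67.3 + 73.1 + 31.3 + 26.1) / 9 = 556.2000 / 9 = 61.8000
UCL_R = D₄·R̄ = 2.004 × 61.8000 = 123.8472

123.847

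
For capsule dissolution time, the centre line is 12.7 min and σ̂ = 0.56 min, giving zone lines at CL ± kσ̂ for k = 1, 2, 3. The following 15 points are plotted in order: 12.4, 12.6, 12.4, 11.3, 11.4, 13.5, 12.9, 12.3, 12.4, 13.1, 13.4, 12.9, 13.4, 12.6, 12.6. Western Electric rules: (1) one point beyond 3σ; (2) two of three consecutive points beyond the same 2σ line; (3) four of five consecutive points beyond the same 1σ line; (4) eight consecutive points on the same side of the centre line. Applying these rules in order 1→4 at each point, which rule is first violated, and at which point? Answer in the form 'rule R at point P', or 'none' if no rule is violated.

Zone of each point (C = within 1σ̂, B = 1σ̂–2σ̂, A = 2σ̂–3σ̂, * = beyond 3σ̂; sign = side of CL): 1:-C, 2:-C, 3:-C, 4:-A, 5:-A, 6:+B, 7:+C, 8:-C, 9:-C, 10:+C, 11:+B, 12:+C, 13:+B, 14:-C, 15:-C
Rule 2 (two of three consecutive points beyond the same 2σ limit) is satisfied at point 5.

rule 2 at point 5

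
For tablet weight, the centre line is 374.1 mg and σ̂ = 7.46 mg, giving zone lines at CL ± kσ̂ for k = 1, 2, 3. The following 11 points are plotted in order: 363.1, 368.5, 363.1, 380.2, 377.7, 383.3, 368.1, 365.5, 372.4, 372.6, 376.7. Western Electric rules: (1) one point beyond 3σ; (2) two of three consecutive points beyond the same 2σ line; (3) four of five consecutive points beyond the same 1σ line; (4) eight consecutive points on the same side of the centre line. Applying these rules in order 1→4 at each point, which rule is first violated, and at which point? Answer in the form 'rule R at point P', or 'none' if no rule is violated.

none

Zone of each point (C = within 1σ̂, B = 1σ̂–2σ̂, A = 2σ̂–3σ̂, * = beyond 3σ̂; sign = side of CL): 1:-B, 2:-C, 3:-B, 4:+C, 5:+C, 6:+B, 7:-C, 8:-B, 9:-C, 10:-C, 11:+C
No rule fires across all 11 points.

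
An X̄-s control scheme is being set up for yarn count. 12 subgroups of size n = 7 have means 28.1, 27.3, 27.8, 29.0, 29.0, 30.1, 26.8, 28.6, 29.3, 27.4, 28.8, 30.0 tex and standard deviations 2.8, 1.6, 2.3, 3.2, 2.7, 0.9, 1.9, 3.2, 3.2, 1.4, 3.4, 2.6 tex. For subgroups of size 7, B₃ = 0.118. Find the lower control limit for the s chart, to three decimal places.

0.287

s̄ = (2.8 + 1.6 + 2.3 + 3.2 + 2.7 + 0.9 + 1.9 + 3.2 + 3.2 + 1.4 + 3.4 + 2.6) / 12 = 2.4333
LCL_s = B₃·s̄ = 0.118 × 2.4333 = 0.2871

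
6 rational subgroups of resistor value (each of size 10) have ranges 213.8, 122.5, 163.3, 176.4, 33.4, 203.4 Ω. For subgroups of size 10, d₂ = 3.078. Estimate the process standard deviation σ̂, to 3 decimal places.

R̄ = (213.8 + 122.5 + 163.3 + 176.4 + 33.4 + 203.4) / 6 = 152.1333
σ̂ = R̄ / d₂ = 152.1333 / 3.078 = 49.4260

49.426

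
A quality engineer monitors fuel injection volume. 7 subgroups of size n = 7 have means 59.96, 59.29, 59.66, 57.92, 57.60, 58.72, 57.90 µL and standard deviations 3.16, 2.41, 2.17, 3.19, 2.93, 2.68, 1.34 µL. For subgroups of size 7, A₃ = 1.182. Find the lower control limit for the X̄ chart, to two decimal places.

55.70

X̄̄ = (59.96 + 59.29 + 59.66 + 57.92 + 57.60 + 58.72 + 57.90) / 7 = 58.7214
s̄ = (3.16 + 2.41 + 2.17 + 3.19 + 2.93 + 2.68 + 1.34) / 7 = 2.5543
LCL = X̄̄ − A₃·s̄ = 58.7214 − 1.182 × 2.5543 = 55.7023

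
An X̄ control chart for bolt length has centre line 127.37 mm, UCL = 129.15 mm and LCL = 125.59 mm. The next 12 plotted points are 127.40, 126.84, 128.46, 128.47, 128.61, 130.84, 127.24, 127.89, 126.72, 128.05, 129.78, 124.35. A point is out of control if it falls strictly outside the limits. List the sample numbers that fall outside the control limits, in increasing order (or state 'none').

Compare each point to [125.59, 129.15]: sample 6 = 130.84 > UCL; sample 11 = 129.78 > UCL; sample 12 = 124.35 < LCL.

6, 11, 12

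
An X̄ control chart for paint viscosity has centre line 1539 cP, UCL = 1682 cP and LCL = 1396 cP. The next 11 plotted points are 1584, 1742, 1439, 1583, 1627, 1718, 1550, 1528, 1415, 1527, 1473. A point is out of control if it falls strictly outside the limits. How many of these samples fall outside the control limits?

Compare each point to [1396, 1682]: sample 2 = 1742 > UCL; sample 6 = 1718 > UCL.

2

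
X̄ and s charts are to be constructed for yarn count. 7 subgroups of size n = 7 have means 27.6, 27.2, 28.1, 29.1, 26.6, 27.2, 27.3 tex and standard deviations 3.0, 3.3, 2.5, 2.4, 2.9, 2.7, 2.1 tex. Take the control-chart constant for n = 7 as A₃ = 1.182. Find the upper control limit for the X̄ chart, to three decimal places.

X̄̄ = (27.6 + 27.2 + 28.1 + 29.1 + 26.6 + 27.2 + 27.3) / 7 = 27.5857
s̄ = (3.0 + 3.3 + 2.5 + 2.4 + 2.9 + 2.7 + 2.1) / 7 = 2.7000
UCL = X̄̄ + A₃·s̄ = 27.5857 + 1.182 × 2.7000 = 30.7771

30.777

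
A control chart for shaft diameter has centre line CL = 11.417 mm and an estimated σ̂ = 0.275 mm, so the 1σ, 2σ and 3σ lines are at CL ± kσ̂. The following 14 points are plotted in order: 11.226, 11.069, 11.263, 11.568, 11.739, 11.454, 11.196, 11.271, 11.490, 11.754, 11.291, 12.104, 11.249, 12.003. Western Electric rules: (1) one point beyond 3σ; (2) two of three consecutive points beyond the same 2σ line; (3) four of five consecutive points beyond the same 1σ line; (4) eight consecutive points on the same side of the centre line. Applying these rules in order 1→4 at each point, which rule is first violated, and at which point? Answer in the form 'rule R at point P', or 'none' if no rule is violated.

Zone of each point (C = within 1σ̂, B = 1σ̂–2σ̂, A = 2σ̂–3σ̂, * = beyond 3σ̂; sign = side of CL): 1:-C, 2:-B, 3:-C, 4:+C, 5:+B, 6:+C, 7:-C, 8:-C, 9:+C, 10:+B, 11:-C, 12:+A, 13:-C, 14:+A
Rule 2 (two of three consecutive points beyond the same 2σ limit) is satisfied at point 14.

rule 2 at point 14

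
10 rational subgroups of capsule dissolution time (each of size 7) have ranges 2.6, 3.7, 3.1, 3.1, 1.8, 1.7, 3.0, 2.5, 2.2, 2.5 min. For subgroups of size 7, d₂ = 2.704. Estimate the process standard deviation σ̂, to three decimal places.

0.969

R̄ = (2.6 + 3.7 + 3.1 + 3.1 + 1.8 + 1.7 + 3.0 + 2.5 + 2.2 + 2.5) / 10 = 2.6200
σ̂ = R̄ / d₂ = 2.6200 / 2.704 = 0.9689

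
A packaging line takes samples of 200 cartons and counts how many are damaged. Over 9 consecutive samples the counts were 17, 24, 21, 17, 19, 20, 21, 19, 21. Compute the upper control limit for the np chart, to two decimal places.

32.59

p̄ = Σdᵢ / (k·n) = 179 / (9 × 200) = 0.09944
UCL = np̄ + 3·√(np̄(1−p̄)) = 19.8889 + 3 × √(19.8889×0.90056) = 19.8889 + 3 × 4.2321 = 32.5853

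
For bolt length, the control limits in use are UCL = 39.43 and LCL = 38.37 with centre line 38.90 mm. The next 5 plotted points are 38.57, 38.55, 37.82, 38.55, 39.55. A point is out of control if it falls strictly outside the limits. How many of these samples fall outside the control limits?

Compare each point to [38.37, 39.43]: sample 3 = 37.82 < LCL; sample 5 = 39.55 > UCL.

2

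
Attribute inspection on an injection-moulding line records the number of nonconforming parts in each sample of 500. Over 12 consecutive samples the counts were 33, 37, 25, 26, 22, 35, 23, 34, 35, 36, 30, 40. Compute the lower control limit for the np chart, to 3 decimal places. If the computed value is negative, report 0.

15.075

p̄ = Σdᵢ / (k·n) = 376 / (12 × 500) = 0.06267
LCL = np̄ − 3·√(np̄(1−p̄)) = 31.3333 − 3 × 5.4194 = 15.0752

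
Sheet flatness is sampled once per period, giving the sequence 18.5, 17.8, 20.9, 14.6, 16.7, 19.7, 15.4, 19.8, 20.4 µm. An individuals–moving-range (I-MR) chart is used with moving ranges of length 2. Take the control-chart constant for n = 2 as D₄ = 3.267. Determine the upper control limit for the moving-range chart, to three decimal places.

Moving ranges: 0.7, 3.1, 6.3, 2.1, 3.0, 4.3, 4.4, 0.6; M̄R̄ = 24.5000 / 8 = 3.0625
UCL_MR = D₄·M̄R̄ = 3.267 × 3.0625 = 10.0052

10.005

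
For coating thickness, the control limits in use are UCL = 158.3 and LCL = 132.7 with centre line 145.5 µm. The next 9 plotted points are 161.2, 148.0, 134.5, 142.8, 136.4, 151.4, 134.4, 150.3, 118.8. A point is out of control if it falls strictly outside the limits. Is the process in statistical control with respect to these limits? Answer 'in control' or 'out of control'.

Compare each point to [132.7, 158.3]: sample 1 = 161.2 > UCL; sample 9 = 118.8 < LCL.

out of control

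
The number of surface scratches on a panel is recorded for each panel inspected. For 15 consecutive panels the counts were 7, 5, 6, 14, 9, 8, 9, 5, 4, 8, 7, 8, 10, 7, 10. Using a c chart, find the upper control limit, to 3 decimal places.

16.179

c̄ = (7 + 5 + 6 + 14 + 9 + 8 + 9 + 5 + 4 + 8 + 7 + 8 + 10 + 7 + 10) / 15 = 117 / 15 = 7.8000
UCL = c̄ + 3√c̄ = 7.8000 + 3 × √7.8000 = 7.8000 + 3 × 2.7928 = 16.1785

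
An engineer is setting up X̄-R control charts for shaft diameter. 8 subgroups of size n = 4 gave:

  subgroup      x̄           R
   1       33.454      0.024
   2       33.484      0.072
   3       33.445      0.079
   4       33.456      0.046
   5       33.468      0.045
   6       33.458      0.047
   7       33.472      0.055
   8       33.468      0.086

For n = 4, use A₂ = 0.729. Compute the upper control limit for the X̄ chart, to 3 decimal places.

X̄̄ = (33.454 + 33.484 + 33.445 + 33.456 + 33.468 + 33.458 + 33.472 + 33.468) / 8 = 267.7050 / 8 = 33.4631
R̄ = (0.024 + 0.072 + 0.079 + 0.046 + 0.045 + 0.047 + 0.055 + 0.086) / 8 = 0.4540 / 8 = 0.0567
UCL = X̄̄ + A₂·R̄ = 33.4631 + 0.729 × 0.0567 = 33.5045

33.504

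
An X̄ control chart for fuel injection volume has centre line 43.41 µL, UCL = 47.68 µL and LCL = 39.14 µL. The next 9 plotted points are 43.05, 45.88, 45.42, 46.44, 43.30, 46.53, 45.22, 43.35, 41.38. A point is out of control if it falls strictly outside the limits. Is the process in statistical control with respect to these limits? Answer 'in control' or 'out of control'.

in control

All 9 points lie within [39.14, 47.68].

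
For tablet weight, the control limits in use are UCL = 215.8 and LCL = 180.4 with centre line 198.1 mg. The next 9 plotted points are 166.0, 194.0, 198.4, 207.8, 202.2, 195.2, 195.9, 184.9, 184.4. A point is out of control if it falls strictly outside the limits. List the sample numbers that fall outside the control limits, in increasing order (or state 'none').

Compare each point to [180.4, 215.8]: sample 1 = 166.0 < LCL.

1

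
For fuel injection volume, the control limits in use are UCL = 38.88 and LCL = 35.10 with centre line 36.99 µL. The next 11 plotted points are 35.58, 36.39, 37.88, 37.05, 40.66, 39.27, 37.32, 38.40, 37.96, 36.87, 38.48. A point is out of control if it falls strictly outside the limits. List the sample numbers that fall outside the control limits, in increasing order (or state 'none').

Compare each point to [35.10, 38.88]: sample 5 = 40.66 > UCL; sample 6 = 39.27 > UCL.

5, 6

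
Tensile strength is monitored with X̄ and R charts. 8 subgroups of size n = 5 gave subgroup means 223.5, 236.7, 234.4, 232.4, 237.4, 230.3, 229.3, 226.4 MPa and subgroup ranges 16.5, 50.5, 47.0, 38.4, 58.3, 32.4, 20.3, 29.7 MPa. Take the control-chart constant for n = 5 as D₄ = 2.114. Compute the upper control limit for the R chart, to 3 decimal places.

77.452

R̄ = (16.5 + 50.5 + 47.0 + 38.4 + 58.3 + 32.4 + 20.3 + 29.7) / 8 = 293.1000 / 8 = 36.6375
UCL_R = D₄·R̄ = 2.114 × 36.6375 = 77.4517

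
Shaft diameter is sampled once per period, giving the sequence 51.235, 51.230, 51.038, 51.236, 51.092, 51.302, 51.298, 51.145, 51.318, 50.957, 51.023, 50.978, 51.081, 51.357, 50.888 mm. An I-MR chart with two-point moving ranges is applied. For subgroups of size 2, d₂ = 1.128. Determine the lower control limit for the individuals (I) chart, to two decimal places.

X̄ = (51.235 + 51.230 + 51.038 + 51.236 + 51.092 + 51.302 + 51.298 + 51.145 + 51.318 + 50.957 + 51.023 + 50.978 + 51.081 + 51.357 + 50.888) / 15 = 51.1452
Moving ranges: 0.005, 0.192, 0.198, 0.144, 0.210, 0.004, 0.153, 0.173, 0.361, 0.066, 0.045, 0.103, 0.276, 0.469; M̄R̄ = 2.3990 / 14 = 0.1714
LCL = X̄ − 3·M̄R̄/d₂ = 51.1452 − 3 × 0.1714 / 1.128 = 50.6895

50.69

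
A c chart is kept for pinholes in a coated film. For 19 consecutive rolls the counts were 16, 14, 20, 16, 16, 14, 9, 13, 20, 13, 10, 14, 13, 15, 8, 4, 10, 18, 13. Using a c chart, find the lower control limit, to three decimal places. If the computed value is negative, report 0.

2.462

c̄ = (16 + 14 + 20 + 16 + 16 + 14 + 9 + 13 + 20 + 13 + 10 + 14 + 13 + 15 + 8 + 4 + 10 + 18 + 13) / 19 = 256 / 19 = 13.4737
LCL = c̄ − 3√c̄ = 13.4737 − 3 × 3.6707 = 2.4617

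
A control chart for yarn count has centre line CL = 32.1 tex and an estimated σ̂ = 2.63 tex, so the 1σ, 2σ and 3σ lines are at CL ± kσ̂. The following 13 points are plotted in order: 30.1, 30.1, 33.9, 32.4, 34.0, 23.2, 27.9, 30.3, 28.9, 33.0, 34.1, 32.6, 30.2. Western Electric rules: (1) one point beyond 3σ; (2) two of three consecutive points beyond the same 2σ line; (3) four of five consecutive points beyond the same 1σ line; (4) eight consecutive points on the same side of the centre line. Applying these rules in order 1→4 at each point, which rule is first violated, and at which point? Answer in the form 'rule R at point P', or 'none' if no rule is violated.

Zone of each point (C = within 1σ̂, B = 1σ̂–2σ̂, A = 2σ̂–3σ̂, * = beyond 3σ̂; sign = side of CL): 1:-C, 2:-C, 3:+C, 4:+C, 5:+C, 6:-*, 7:-B, 8:-C, 9:-B, 10:+C, 11:+C, 12:+C, 13:-C
Rule 1 (one point beyond the 3σ limits) is satisfied at point 6.

rule 1 at point 6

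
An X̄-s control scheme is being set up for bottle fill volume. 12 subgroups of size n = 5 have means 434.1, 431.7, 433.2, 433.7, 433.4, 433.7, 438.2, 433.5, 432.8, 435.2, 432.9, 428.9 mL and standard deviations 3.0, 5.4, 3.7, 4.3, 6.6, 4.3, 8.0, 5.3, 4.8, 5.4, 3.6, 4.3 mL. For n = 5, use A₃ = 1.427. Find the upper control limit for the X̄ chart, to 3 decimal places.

440.422

X̄̄ = (434.1 + 431.7 + 433.2 + 433.7 + 433.4 + 433.7 + 438.2 + 433.5 + 432.8 + 435.2 + 432.9 + 428.9) / 12 = 433.4417
s̄ = (3.0 + 5.4 + 3.7 + 4.3 + 6.6 + 4.3 + 8.0 + 5.3 + 4.8 + 5.4 + 3.6 + 4.3) / 12 = 4.8917
UCL = X̄̄ + A₃·s̄ = 433.4417 + 1.427 × 4.8917 = 440.4221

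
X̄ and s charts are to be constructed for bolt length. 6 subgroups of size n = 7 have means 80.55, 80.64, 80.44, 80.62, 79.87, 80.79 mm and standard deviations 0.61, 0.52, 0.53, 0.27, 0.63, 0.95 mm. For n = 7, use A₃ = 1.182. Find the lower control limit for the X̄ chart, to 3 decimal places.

X̄̄ = (80.55 + 80.64 + 80.44 + 80.62 + 79.87 + 80.79) / 6 = 80.4850
s̄ = (0.61 + 0.52 + 0.53 + 0.27 + 0.63 + 0.95) / 6 = 0.5850
LCL = X̄̄ − A₃·s̄ = 80.4850 − 1.182 × 0.5850 = 79.7935

79.794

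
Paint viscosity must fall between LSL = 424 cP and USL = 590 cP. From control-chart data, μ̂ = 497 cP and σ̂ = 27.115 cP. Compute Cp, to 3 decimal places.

Cp = (USL − LSL) / (6σ̂) = (590 − 424) / (6 × 27.115) = 166.0000 / 162.6900 = 1.0203

1.020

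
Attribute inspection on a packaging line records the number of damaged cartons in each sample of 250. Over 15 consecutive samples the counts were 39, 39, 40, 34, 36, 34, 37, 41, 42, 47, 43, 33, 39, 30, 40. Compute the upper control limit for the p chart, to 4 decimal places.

0.2214

p̄ = Σdᵢ / (k·n) = 574 / (15 × 250) = 0.15307
UCL = p̄ + 3·√(p̄(1−p̄)/n) = 0.15307 + 3 × √(0.15307×0.84693/250) = 0.15307 + 3 × 0.02277 = 0.22138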